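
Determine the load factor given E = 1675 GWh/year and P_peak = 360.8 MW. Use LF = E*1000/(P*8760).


LF = 1675 * 1000 / (360.8 * 8760) = 0.5300


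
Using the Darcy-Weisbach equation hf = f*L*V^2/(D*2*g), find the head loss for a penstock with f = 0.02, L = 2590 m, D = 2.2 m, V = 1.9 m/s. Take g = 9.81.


hf = 0.02 * 2590 * 1.9^2 / (2.2 * 2 * 9.81) = 4.3323 m


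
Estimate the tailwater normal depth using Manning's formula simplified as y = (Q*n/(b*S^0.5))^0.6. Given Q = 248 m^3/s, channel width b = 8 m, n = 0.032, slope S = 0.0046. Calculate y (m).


y = (248 * 0.032 / (8 * 0.0046^0.5))^0.6 = 5.0013 m


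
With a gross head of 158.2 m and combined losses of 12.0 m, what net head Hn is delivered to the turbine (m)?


Hn = 158.2 - 12.0 = 146.2000 m


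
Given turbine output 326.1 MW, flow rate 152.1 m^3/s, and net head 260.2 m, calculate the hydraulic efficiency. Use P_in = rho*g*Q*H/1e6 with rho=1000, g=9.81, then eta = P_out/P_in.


P_in = 1000 * 9.81 * 152.1 * 260.2 / 1e6 = 388.2447 MW
eta = 326.1 / 388.2447 = 0.8399


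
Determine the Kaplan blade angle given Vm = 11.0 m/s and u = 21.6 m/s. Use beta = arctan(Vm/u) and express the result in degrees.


beta = arctan(11.0 / 21.6) = 26.9879 degrees


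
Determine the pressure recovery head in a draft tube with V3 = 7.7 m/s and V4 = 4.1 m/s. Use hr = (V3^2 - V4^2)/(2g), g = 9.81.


hr = (7.7^2 - 4.1^2) / (2*9.81) = 2.1651 m


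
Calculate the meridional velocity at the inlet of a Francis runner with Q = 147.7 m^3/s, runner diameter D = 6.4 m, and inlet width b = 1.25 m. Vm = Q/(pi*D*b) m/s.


Vm = 147.7 / (pi * 6.4 * 1.25) = 5.8768 m/s


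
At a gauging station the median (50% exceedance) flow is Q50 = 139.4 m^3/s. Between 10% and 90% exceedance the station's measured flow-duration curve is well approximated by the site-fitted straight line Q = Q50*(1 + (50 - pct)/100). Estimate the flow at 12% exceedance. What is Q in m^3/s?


Q = 139.4 * (1 + (50 - 12)/100) = 192.3720 m^3/s


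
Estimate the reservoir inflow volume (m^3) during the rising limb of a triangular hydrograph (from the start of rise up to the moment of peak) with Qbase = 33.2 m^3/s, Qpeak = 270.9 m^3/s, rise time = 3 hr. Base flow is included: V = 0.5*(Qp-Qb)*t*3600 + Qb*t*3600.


V = 0.5*(270.9 - 33.2)*3*3600 + 33.2*3*3600 = 1.6421e+06 m^3


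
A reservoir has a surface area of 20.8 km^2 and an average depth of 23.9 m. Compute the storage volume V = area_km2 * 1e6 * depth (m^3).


V = 20.8 * 1e6 * 23.9 = 4.9712e+08 m^3


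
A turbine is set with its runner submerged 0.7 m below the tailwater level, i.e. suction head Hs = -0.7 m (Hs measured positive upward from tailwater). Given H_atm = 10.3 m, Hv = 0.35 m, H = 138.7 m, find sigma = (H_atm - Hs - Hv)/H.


sigma = (10.3 - (-0.7) - 0.35) / 138.7 = 0.0768


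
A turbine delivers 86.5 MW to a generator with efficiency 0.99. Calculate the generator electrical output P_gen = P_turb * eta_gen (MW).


P_gen = 86.5 * 0.99 = 85.6350 MW


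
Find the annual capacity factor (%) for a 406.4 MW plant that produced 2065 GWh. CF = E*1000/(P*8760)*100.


CF = 2065 * 1000 / (406.4 * 8760) * 100 = 58.0046 %


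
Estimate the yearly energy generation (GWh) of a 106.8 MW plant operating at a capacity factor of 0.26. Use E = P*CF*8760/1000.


E = 106.8 * 0.26 * 8760 / 1000 = 243.2477 GWh


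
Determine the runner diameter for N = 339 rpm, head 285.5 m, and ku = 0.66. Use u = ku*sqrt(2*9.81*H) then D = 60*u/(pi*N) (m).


u = 0.66 * sqrt(2*9.81*285.5) = 49.3965 m/s
D = 60 * 49.3965 / (pi * 339) = 2.7829 m


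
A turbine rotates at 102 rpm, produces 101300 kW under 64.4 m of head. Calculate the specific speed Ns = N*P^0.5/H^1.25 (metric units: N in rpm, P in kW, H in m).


Ns = 102 * 101300^0.5 / 64.4^1.25 = 177.9498


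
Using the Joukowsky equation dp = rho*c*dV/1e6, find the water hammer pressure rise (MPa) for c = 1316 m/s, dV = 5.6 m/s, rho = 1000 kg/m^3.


dp = 1000 * 1316 * 5.6 / 1e6 = 7.3696 MPa


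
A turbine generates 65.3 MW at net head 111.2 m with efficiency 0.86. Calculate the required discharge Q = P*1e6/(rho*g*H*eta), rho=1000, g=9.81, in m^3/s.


Q = 65.3 * 1e6 / (1000 * 9.81 * 111.2 * 0.86) = 69.6051 m^3/s


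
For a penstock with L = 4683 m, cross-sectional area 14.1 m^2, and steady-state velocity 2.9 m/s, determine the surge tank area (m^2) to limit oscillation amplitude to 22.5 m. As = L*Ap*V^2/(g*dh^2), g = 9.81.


As = 4683 * 14.1 * 2.9^2 / (9.81 * 22.5^2) = 111.8163 m^2


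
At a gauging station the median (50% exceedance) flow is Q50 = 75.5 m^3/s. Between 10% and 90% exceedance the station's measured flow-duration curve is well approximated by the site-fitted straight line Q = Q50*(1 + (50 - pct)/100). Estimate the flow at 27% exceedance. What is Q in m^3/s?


Q = 75.5 * (1 + (50 - 27)/100) = 92.8650 m^3/s


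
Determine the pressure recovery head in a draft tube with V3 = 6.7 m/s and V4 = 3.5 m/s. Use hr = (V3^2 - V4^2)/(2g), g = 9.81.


hr = (6.7^2 - 3.5^2) / (2*9.81) = 1.6636 m


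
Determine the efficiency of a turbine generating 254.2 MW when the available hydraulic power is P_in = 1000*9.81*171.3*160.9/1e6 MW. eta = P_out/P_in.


P_in = 1000 * 9.81 * 171.3 * 160.9 / 1e6 = 270.3849 MW
eta = 254.2 / 270.3849 = 0.9401


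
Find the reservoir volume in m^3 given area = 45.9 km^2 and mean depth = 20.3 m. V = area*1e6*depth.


V = 45.9 * 1e6 * 20.3 = 9.3177e+08 m^3


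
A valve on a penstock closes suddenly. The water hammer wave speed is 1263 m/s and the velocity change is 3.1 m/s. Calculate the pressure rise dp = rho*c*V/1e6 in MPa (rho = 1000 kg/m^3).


dp = 1000 * 1263 * 3.1 / 1e6 = 3.9153 MPa


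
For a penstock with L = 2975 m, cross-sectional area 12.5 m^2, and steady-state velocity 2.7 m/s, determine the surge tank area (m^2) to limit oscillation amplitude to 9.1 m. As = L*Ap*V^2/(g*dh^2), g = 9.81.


As = 2975 * 12.5 * 2.7^2 / (9.81 * 9.1^2) = 333.7127 m^2


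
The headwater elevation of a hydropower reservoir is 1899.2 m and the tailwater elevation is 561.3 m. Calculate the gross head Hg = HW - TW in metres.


Hg = 1899.2 - 561.3 = 1337.9000 m


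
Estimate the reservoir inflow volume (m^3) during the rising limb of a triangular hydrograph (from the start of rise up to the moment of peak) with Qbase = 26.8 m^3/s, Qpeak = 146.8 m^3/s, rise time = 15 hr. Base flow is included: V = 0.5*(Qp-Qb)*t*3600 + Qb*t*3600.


V = 0.5*(146.8 - 26.8)*15*3600 + 26.8*15*3600 = 4.6872e+06 m^3


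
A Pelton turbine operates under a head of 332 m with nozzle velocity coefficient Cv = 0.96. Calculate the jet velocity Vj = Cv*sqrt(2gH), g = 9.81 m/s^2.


Vj = 0.96 * sqrt(2*9.81*332) = 77.4800 m/s


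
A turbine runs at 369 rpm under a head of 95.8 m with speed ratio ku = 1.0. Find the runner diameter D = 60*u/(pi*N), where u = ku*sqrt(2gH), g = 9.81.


u = 1.0 * sqrt(2*9.81*95.8) = 43.3543 m/s
D = 60 * 43.3543 / (pi * 369) = 2.2439 m


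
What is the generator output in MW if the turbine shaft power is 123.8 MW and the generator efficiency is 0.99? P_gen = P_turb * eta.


P_gen = 123.8 * 0.99 = 122.5620 MW


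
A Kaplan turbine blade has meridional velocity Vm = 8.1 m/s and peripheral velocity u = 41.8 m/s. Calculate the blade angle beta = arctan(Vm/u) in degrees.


beta = arctan(8.1 / 41.8) = 10.9668 degrees


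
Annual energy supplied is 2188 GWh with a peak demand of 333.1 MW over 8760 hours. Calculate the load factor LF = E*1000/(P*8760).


LF = 2188 * 1000 / (333.1 * 8760) = 0.7498


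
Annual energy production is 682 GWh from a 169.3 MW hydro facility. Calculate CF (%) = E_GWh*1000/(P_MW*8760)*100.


CF = 682 * 1000 / (169.3 * 8760) * 100 = 45.9858 %


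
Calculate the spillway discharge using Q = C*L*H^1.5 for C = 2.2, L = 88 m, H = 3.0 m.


Q = 2.2 * 88 * 3.0^1.5 = 1005.9751 m^3/s


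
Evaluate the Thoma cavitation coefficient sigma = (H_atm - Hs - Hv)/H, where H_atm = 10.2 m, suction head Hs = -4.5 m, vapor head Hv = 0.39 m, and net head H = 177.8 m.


sigma = (10.2 - (-4.5) - 0.39) / 177.8 = 0.0805


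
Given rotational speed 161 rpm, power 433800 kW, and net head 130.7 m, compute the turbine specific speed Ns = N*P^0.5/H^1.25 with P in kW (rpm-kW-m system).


Ns = 161 * 433800^0.5 / 130.7^1.25 = 239.9530


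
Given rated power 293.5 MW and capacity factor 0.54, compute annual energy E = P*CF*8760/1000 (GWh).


E = 293.5 * 0.54 * 8760 / 1000 = 1388.3724 GWh


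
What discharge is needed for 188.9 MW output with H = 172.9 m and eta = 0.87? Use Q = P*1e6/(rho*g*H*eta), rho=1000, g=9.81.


Q = 188.9 * 1e6 / (1000 * 9.81 * 172.9 * 0.87) = 128.0114 m^3/s


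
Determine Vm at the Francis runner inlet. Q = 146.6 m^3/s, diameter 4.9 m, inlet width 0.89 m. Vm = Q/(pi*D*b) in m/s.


Vm = 146.6 / (pi * 4.9 * 0.89) = 10.7004 m/s


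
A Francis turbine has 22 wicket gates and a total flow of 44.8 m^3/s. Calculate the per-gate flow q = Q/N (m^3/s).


q = 44.8 / 22 = 2.0364 m^3/s


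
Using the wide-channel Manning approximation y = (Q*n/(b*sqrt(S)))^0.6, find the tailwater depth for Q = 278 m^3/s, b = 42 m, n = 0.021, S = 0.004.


y = (278 * 0.021 / (42 * 0.004^0.5))^0.6 = 1.6040 m


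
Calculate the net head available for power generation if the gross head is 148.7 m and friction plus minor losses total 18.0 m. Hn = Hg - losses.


Hn = 148.7 - 18.0 = 130.7000 m


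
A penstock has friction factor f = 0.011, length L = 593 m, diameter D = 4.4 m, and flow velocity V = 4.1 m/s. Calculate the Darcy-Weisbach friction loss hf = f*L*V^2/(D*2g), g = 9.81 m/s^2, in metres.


hf = 0.011 * 593 * 4.1^2 / (4.4 * 2 * 9.81) = 1.2702 m


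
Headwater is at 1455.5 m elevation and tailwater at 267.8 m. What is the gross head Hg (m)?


Hg = 1455.5 - 267.8 = 1187.7000 m


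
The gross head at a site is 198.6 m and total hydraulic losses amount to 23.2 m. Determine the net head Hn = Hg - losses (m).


Hn = 198.6 - 23.2 = 175.4000 m


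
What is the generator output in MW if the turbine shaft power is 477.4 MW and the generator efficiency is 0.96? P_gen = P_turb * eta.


P_gen = 477.4 * 0.96 = 458.3040 MW


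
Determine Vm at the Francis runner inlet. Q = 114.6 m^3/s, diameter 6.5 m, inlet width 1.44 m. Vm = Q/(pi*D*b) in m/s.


Vm = 114.6 / (pi * 6.5 * 1.44) = 3.8973 m/s


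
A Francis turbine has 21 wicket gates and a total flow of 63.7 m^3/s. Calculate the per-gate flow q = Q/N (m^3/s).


q = 63.7 / 21 = 3.0333 m^3/s


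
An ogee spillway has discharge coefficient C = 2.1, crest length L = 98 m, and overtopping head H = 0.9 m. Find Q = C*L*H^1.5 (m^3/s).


Q = 2.1 * 98 * 0.9^1.5 = 175.7151 m^3/s


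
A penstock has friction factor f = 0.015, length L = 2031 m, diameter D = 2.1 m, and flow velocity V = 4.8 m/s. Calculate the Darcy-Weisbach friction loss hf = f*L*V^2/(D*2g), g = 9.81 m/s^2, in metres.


hf = 0.015 * 2031 * 4.8^2 / (2.1 * 2 * 9.81) = 17.0359 m


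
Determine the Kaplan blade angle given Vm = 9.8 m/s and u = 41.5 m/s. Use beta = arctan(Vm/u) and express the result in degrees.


beta = arctan(9.8 / 41.5) = 13.2867 degrees


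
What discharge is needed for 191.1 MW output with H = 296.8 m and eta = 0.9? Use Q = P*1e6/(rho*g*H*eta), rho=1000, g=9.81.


Q = 191.1 * 1e6 / (1000 * 9.81 * 296.8 * 0.9) = 72.9265 m^3/s


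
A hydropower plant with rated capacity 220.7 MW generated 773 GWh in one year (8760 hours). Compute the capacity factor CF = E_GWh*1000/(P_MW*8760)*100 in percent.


CF = 773 * 1000 / (220.7 * 8760) * 100 = 39.9828 %


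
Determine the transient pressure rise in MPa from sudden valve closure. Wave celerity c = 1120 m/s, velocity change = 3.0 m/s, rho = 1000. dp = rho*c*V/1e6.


dp = 1000 * 1120 * 3.0 / 1e6 = 3.3600 MPa


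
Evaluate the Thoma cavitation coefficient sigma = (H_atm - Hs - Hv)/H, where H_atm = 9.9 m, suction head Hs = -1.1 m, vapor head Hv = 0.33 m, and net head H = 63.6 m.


sigma = (9.9 - (-1.1) - 0.33) / 63.6 = 0.1678


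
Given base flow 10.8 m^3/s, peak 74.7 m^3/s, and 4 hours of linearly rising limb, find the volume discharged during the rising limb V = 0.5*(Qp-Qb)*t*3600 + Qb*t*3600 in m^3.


V = 0.5*(74.7 - 10.8)*4*3600 + 10.8*4*3600 = 615600.0000 m^3


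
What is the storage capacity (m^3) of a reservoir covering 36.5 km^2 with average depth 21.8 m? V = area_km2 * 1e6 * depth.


V = 36.5 * 1e6 * 21.8 = 7.9570e+08 m^3


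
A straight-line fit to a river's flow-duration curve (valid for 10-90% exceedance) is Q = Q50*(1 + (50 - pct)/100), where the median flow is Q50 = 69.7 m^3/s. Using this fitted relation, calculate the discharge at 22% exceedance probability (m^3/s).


Q = 69.7 * (1 + (50 - 22)/100) = 89.2160 m^3/s


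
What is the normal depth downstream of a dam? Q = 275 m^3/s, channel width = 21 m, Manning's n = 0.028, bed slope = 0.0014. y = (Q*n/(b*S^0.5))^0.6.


y = (275 * 0.028 / (21 * 0.0014^0.5))^0.6 = 3.9330 m


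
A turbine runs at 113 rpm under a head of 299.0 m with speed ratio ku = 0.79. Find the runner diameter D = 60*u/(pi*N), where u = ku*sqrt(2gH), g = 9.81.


u = 0.79 * sqrt(2*9.81*299.0) = 60.5079 m/s
D = 60 * 60.5079 / (pi * 113) = 10.2267 m


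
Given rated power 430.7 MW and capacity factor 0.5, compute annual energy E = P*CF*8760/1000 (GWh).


E = 430.7 * 0.5 * 8760 / 1000 = 1886.4660 GWh


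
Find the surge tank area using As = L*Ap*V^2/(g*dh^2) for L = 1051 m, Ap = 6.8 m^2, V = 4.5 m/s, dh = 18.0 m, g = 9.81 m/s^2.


As = 1051 * 6.8 * 4.5^2 / (9.81 * 18.0^2) = 45.5326 m^2


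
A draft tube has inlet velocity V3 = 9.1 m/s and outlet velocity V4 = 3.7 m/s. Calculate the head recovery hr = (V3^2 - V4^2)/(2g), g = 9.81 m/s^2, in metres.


hr = (9.1^2 - 3.7^2) / (2*9.81) = 3.5229 m


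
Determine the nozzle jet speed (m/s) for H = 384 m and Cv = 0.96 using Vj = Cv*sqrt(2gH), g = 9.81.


Vj = 0.96 * sqrt(2*9.81*384) = 83.3271 m/s


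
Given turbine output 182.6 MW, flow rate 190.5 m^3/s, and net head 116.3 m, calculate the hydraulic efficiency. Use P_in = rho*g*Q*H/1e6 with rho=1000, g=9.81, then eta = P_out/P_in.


P_in = 1000 * 9.81 * 190.5 * 116.3 / 1e6 = 217.3420 MW
eta = 182.6 / 217.3420 = 0.8402


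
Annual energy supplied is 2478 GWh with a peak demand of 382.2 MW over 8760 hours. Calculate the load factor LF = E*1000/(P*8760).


LF = 2478 * 1000 / (382.2 * 8760) = 0.7401


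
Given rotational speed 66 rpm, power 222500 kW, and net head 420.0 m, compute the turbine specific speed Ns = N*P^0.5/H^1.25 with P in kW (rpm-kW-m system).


Ns = 66 * 222500^0.5 / 420.0^1.25 = 16.3737


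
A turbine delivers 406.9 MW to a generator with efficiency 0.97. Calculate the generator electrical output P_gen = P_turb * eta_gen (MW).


P_gen = 406.9 * 0.97 = 394.6930 MW


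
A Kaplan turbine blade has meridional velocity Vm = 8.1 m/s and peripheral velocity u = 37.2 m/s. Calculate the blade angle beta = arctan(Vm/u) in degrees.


beta = arctan(8.1 / 37.2) = 12.2840 degrees


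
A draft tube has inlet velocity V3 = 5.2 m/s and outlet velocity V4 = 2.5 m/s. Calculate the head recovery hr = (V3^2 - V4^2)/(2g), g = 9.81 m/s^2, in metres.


hr = (5.2^2 - 2.5^2) / (2*9.81) = 1.0596 m


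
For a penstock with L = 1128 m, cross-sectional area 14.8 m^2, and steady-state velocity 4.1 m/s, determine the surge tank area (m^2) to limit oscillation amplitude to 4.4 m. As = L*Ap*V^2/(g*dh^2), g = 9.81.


As = 1128 * 14.8 * 4.1^2 / (9.81 * 4.4^2) = 1477.6248 m^2


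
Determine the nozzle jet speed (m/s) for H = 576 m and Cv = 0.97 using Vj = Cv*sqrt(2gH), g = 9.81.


Vj = 0.97 * sqrt(2*9.81*576) = 103.1175 m/s


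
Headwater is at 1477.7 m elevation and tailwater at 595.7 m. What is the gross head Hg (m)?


Hg = 1477.7 - 595.7 = 882.0000 m


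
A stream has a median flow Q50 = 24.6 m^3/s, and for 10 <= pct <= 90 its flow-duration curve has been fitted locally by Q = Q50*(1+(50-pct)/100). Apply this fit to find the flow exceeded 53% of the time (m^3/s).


Q = 24.6 * (1 + (50 - 53)/100) = 23.8620 m^3/s


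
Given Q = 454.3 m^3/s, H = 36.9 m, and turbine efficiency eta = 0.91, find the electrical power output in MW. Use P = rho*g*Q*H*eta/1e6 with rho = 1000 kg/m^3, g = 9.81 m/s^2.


P = 1000 * 9.81 * 454.3 * 36.9 * 0.91 / 1e6 = 149.6510 MW


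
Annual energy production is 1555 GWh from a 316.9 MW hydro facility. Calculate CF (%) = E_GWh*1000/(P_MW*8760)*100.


CF = 1555 * 1000 / (316.9 * 8760) * 100 = 56.0150 %


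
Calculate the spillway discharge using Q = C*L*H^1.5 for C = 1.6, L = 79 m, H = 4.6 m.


Q = 1.6 * 79 * 4.6^1.5 = 1247.0499 m^3/s


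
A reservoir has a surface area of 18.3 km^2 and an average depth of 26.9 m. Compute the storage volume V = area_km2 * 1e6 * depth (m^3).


V = 18.3 * 1e6 * 26.9 = 4.9227e+08 m^3


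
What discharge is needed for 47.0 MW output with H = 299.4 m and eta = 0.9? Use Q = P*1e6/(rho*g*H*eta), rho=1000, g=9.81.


Q = 47.0 * 1e6 / (1000 * 9.81 * 299.4 * 0.9) = 17.7801 m^3/s


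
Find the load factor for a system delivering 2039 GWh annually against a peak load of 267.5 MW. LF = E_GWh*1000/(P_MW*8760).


LF = 2039 * 1000 / (267.5 * 8760) = 0.8701


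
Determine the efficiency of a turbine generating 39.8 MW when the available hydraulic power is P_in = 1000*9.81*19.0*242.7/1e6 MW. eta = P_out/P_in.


P_in = 1000 * 9.81 * 19.0 * 242.7 / 1e6 = 45.2369 MW
eta = 39.8 / 45.2369 = 0.8798


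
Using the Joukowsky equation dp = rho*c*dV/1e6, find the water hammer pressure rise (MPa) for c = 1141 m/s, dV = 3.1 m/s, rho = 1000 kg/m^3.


dp = 1000 * 1141 * 3.1 / 1e6 = 3.5371 MPa


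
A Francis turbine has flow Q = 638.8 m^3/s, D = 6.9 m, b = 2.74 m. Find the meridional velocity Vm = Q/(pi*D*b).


Vm = 638.8 / (pi * 6.9 * 2.74) = 10.7551 m/s


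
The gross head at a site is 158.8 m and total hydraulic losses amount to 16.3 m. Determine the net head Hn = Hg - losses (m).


Hn = 158.8 - 16.3 = 142.5000 m


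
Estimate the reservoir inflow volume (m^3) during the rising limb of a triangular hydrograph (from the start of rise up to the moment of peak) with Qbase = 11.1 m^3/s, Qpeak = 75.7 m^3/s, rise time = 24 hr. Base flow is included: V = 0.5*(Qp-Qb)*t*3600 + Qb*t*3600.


V = 0.5*(75.7 - 11.1)*24*3600 + 11.1*24*3600 = 3.7498e+06 m^3


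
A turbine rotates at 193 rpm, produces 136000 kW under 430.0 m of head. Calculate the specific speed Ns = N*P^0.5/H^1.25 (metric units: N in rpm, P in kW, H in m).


Ns = 193 * 136000^0.5 / 430.0^1.25 = 36.3489


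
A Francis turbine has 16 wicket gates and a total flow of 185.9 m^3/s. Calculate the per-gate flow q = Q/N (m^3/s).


q = 185.9 / 16 = 11.6188 m^3/s


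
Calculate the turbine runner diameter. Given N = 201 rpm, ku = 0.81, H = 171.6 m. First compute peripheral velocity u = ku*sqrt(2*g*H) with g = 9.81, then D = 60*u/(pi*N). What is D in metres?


u = 0.81 * sqrt(2*9.81*171.6) = 46.9995 m/s
D = 60 * 46.9995 / (pi * 201) = 4.4658 m


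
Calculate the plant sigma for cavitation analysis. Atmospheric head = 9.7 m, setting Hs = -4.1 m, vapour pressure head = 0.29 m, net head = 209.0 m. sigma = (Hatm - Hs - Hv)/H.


sigma = (9.7 - (-4.1) - 0.29) / 209.0 = 0.0646


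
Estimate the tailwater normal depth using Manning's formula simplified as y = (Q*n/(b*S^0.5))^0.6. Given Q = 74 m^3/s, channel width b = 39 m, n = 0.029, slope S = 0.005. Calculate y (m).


y = (74 * 0.029 / (39 * 0.005^0.5))^0.6 = 0.8603 m


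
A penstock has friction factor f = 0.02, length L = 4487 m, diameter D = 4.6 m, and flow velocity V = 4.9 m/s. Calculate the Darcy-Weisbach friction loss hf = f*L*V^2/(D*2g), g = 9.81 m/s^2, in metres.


hf = 0.02 * 4487 * 4.9^2 / (4.6 * 2 * 9.81) = 23.8738 m


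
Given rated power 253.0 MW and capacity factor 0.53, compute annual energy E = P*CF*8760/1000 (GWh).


E = 253.0 * 0.53 * 8760 / 1000 = 1174.6284 GWh


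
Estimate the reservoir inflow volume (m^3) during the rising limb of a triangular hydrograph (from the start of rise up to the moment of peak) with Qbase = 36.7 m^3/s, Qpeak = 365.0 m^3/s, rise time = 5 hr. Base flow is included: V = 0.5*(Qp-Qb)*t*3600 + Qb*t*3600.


V = 0.5*(365.0 - 36.7)*5*3600 + 36.7*5*3600 = 3.6153e+06 m^3


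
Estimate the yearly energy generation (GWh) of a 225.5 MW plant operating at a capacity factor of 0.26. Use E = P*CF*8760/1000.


E = 225.5 * 0.26 * 8760 / 1000 = 513.5988 GWh


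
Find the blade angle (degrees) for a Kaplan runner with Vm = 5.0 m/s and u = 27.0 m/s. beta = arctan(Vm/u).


beta = arctan(5.0 / 27.0) = 10.4915 degrees


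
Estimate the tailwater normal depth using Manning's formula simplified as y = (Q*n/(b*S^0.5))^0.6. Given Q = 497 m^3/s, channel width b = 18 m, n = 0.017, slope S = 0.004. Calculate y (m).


y = (497 * 0.017 / (18 * 0.004^0.5))^0.6 = 3.3289 m


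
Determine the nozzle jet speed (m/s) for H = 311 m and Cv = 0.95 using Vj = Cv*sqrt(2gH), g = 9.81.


Vj = 0.95 * sqrt(2*9.81*311) = 74.2084 m/s


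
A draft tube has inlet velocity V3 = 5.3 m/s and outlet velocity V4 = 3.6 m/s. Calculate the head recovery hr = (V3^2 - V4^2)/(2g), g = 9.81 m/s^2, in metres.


hr = (5.3^2 - 3.6^2) / (2*9.81) = 0.7712 m


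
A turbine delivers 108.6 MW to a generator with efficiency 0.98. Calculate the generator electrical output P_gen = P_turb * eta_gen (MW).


P_gen = 108.6 * 0.98 = 106.4280 MW


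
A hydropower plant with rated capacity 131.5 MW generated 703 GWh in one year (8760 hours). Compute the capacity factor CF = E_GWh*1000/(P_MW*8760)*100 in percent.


CF = 703 * 1000 / (131.5 * 8760) * 100 = 61.0275 %


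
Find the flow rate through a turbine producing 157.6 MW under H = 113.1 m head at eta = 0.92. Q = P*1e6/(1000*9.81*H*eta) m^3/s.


Q = 157.6 * 1e6 / (1000 * 9.81 * 113.1 * 0.92) = 154.3963 m^3/s


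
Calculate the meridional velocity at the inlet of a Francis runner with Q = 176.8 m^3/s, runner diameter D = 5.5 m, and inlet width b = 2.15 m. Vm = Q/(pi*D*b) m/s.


Vm = 176.8 / (pi * 5.5 * 2.15) = 4.7592 m/s


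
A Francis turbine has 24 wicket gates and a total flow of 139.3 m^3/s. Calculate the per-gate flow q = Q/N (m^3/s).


q = 139.3 / 24 = 5.8042 m^3/s


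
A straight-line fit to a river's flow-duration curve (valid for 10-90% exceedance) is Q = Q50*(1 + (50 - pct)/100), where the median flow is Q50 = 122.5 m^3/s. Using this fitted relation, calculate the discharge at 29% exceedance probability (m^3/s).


Q = 122.5 * (1 + (50 - 29)/100) = 148.2250 m^3/s


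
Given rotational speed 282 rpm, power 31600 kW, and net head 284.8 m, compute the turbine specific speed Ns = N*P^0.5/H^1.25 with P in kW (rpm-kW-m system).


Ns = 282 * 31600^0.5 / 284.8^1.25 = 42.8467


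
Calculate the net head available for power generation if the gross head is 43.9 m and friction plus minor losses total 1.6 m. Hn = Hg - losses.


Hn = 43.9 - 1.6 = 42.3000 m


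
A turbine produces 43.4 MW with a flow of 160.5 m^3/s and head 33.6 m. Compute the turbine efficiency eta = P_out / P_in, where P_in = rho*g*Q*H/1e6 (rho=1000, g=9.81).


P_in = 1000 * 9.81 * 160.5 * 33.6 / 1e6 = 52.9034 MW
eta = 43.4 / 52.9034 = 0.8204


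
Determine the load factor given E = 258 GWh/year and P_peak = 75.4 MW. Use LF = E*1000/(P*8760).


LF = 258 * 1000 / (75.4 * 8760) = 0.3906


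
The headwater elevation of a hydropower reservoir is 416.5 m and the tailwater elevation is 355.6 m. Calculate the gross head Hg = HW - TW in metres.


Hg = 416.5 - 355.6 = 60.9000 m


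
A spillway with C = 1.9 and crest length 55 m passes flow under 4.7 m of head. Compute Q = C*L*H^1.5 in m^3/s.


Q = 1.9 * 55 * 4.7^1.5 = 1064.7878 m^3/s


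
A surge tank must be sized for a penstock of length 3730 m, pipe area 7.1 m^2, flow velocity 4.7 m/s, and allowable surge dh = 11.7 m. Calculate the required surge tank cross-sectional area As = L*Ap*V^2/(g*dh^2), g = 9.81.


As = 3730 * 7.1 * 4.7^2 / (9.81 * 11.7^2) = 435.6344 m^2


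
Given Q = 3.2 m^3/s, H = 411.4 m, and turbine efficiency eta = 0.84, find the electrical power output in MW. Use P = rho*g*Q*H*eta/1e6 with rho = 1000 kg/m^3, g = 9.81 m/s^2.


P = 1000 * 9.81 * 3.2 * 411.4 * 0.84 / 1e6 = 10.8483 MW


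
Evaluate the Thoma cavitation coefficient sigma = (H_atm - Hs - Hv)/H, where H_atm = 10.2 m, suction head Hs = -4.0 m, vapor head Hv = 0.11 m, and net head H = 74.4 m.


sigma = (10.2 - (-4.0) - 0.11) / 74.4 = 0.1894


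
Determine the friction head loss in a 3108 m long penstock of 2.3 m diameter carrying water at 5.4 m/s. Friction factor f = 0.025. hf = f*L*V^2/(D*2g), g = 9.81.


hf = 0.025 * 3108 * 5.4^2 / (2.3 * 2 * 9.81) = 50.2090 m


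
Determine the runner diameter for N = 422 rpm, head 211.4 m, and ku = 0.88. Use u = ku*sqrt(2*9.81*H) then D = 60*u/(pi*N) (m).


u = 0.88 * sqrt(2*9.81*211.4) = 56.6741 m/s
D = 60 * 56.6741 / (pi * 422) = 2.5649 m


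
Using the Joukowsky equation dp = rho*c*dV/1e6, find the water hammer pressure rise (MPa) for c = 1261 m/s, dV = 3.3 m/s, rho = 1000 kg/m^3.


dp = 1000 * 1261 * 3.3 / 1e6 = 4.1613 MPa


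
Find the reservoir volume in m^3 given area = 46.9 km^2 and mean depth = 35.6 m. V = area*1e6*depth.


V = 46.9 * 1e6 * 35.6 = 1.6696e+09 m^3


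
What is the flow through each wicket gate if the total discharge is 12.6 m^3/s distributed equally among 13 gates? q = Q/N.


q = 12.6 / 13 = 0.9692 m^3/s


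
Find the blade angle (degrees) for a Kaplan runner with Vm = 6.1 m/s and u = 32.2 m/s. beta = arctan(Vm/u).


beta = arctan(6.1 / 32.2) = 10.7271 degrees


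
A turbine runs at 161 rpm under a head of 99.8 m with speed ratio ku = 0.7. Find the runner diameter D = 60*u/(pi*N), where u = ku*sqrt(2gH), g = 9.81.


u = 0.7 * sqrt(2*9.81*99.8) = 30.9751 m/s
D = 60 * 30.9751 / (pi * 161) = 3.6744 m


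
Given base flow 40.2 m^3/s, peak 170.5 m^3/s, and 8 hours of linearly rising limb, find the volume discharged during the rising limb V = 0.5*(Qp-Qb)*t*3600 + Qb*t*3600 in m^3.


V = 0.5*(170.5 - 40.2)*8*3600 + 40.2*8*3600 = 3.0341e+06 m^3


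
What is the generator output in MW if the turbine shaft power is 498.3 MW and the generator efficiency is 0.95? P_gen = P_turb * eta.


P_gen = 498.3 * 0.95 = 473.3850 MW


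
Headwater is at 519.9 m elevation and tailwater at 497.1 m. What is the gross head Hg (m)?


Hg = 519.9 - 497.1 = 22.8000 m


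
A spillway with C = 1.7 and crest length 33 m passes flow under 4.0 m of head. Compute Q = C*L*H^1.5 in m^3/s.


Q = 1.7 * 33 * 4.0^1.5 = 448.8000 m^3/s


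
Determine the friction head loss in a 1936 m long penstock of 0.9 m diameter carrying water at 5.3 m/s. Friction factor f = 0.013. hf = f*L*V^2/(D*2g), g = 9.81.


hf = 0.013 * 1936 * 5.3^2 / (0.9 * 2 * 9.81) = 40.0368 m


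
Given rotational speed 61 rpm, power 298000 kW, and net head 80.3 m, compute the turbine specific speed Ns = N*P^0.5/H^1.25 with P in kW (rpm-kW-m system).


Ns = 61 * 298000^0.5 / 80.3^1.25 = 138.5299


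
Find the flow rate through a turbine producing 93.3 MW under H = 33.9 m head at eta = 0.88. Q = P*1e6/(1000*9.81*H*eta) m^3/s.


Q = 93.3 * 1e6 / (1000 * 9.81 * 33.9 * 0.88) = 318.8088 m^3/s


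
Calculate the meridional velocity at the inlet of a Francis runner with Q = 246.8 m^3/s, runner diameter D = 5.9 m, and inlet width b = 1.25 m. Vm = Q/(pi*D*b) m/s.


Vm = 246.8 / (pi * 5.9 * 1.25) = 10.6521 m/s


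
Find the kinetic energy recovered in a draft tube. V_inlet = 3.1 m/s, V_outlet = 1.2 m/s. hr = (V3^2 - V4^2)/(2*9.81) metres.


hr = (3.1^2 - 1.2^2) / (2*9.81) = 0.4164 m


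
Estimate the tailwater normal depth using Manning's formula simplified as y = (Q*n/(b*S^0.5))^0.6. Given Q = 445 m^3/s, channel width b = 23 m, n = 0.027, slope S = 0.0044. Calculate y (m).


y = (445 * 0.027 / (23 * 0.0044^0.5))^0.6 = 3.4495 m


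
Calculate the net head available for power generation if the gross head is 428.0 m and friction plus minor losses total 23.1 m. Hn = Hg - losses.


Hn = 428.0 - 23.1 = 404.9000 m


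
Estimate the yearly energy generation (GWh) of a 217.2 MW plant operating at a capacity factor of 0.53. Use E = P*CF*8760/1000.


E = 217.2 * 0.53 * 8760 / 1000 = 1008.4162 GWh


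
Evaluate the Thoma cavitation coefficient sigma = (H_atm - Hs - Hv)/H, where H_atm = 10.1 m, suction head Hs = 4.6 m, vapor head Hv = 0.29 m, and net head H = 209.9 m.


sigma = (10.1 - 4.6 - 0.29) / 209.9 = 0.0248


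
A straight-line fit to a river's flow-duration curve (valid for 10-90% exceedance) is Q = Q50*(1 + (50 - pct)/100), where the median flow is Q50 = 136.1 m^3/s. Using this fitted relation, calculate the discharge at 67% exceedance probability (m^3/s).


Q = 136.1 * (1 + (50 - 67)/100) = 112.9630 m^3/s


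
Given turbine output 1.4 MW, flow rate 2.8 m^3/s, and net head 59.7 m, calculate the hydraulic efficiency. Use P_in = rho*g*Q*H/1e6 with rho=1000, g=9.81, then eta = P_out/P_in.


P_in = 1000 * 9.81 * 2.8 * 59.7 / 1e6 = 1.6398 MW
eta = 1.4 / 1.6398 = 0.8537


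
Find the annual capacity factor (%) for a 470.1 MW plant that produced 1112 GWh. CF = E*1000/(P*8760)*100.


CF = 1112 * 1000 / (470.1 * 8760) * 100 = 27.0029 %


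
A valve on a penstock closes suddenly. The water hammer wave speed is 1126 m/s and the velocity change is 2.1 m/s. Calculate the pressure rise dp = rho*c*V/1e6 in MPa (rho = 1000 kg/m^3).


dp = 1000 * 1126 * 2.1 / 1e6 = 2.3646 MPa


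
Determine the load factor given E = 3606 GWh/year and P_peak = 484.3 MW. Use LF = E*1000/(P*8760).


LF = 3606 * 1000 / (484.3 * 8760) = 0.8500


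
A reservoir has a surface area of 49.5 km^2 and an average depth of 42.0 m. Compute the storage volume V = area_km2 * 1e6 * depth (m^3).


V = 49.5 * 1e6 * 42.0 = 2.0790e+09 m^3


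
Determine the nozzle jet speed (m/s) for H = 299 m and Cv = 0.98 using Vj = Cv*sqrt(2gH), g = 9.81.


Vj = 0.98 * sqrt(2*9.81*299) = 75.0605 m/s


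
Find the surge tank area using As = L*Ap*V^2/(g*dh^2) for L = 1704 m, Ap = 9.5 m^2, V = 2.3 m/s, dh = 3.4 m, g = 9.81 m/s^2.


As = 1704 * 9.5 * 2.3^2 / (9.81 * 3.4^2) = 755.1305 m^2


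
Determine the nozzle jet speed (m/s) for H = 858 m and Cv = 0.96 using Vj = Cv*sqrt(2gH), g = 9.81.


Vj = 0.96 * sqrt(2*9.81*858) = 124.5559 m/s


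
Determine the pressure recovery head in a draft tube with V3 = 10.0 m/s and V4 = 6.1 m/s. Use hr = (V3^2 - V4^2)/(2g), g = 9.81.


hr = (10.0^2 - 6.1^2) / (2*9.81) = 3.2003 m


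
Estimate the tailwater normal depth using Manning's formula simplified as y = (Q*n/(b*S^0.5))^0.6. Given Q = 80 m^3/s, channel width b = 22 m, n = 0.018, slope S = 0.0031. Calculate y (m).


y = (80 * 0.018 / (22 * 0.0031^0.5))^0.6 = 1.1019 m


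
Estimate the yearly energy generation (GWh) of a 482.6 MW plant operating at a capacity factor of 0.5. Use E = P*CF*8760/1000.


E = 482.6 * 0.5 * 8760 / 1000 = 2113.7880 GWh


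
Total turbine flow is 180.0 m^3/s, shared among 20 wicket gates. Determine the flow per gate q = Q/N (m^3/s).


q = 180.0 / 20 = 9.0000 m^3/s


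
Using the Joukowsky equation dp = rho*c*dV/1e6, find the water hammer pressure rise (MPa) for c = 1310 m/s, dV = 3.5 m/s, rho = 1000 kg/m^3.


dp = 1000 * 1310 * 3.5 / 1e6 = 4.5850 MPa


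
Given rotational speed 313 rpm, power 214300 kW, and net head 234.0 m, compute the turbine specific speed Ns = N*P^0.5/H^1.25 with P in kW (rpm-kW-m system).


Ns = 313 * 214300^0.5 / 234.0^1.25 = 158.3199


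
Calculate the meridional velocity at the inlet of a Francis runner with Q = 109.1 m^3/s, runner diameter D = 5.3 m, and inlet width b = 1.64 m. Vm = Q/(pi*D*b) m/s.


Vm = 109.1 / (pi * 5.3 * 1.64) = 3.9954 m/s


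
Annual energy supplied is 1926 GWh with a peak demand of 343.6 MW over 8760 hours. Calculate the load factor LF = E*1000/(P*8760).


LF = 1926 * 1000 / (343.6 * 8760) = 0.6399


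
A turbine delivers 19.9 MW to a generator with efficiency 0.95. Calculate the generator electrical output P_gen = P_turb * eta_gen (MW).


P_gen = 19.9 * 0.95 = 18.9050 MW


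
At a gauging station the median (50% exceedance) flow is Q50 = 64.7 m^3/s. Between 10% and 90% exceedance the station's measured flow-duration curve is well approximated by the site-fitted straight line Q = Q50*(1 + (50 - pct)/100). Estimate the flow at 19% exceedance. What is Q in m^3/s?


Q = 64.7 * (1 + (50 - 19)/100) = 84.7570 m^3/s


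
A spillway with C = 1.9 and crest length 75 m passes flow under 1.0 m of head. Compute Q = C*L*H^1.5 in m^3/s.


Q = 1.9 * 75 * 1.0^1.5 = 142.5000 m^3/s


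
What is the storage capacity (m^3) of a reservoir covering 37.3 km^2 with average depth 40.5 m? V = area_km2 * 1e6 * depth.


V = 37.3 * 1e6 * 40.5 = 1.5106e+09 m^3


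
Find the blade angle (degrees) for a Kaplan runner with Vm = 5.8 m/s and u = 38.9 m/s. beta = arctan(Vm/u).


beta = arctan(5.8 / 38.9) = 8.4803 degrees


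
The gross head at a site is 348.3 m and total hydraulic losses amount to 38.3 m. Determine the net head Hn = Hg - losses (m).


Hn = 348.3 - 38.3 = 310.0000 m


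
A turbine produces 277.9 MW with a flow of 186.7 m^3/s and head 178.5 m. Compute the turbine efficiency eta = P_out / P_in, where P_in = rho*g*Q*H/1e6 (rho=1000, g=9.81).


P_in = 1000 * 9.81 * 186.7 * 178.5 / 1e6 = 326.9276 MW
eta = 277.9 / 326.9276 = 0.8500


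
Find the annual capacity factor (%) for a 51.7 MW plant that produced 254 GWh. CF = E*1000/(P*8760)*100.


CF = 254 * 1000 / (51.7 * 8760) * 100 = 56.0840 %


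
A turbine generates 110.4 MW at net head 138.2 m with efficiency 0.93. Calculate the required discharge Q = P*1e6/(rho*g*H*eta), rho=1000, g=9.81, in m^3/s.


Q = 110.4 * 1e6 / (1000 * 9.81 * 138.2 * 0.93) = 87.5607 m^3/s


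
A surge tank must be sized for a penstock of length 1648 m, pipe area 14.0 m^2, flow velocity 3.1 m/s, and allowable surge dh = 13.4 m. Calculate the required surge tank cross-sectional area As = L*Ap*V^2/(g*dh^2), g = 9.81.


As = 1648 * 14.0 * 3.1^2 / (9.81 * 13.4^2) = 125.8723 m^2


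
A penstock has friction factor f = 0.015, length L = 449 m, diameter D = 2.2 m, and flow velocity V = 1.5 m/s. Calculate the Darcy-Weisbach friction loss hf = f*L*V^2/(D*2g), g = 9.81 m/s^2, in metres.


hf = 0.015 * 449 * 1.5^2 / (2.2 * 2 * 9.81) = 0.3511 m


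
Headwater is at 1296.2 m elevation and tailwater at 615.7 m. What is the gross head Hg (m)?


Hg = 1296.2 - 615.7 = 680.5000 m


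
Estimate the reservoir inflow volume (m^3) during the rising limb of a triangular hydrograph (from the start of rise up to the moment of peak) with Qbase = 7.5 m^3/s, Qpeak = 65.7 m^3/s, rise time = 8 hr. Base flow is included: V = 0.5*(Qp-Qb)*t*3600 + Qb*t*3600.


V = 0.5*(65.7 - 7.5)*8*3600 + 7.5*8*3600 = 1.0541e+06 m^3


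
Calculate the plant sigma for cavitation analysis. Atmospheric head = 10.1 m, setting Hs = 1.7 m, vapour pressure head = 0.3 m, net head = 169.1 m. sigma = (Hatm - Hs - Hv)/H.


sigma = (10.1 - 1.7 - 0.3) / 169.1 = 0.0479


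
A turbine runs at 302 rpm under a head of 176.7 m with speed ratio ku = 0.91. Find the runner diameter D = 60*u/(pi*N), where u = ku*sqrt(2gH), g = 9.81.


u = 0.91 * sqrt(2*9.81*176.7) = 53.5808 m/s
D = 60 * 53.5808 / (pi * 302) = 3.3885 m


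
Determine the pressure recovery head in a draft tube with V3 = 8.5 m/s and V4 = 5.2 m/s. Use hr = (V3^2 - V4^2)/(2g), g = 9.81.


hr = (8.5^2 - 5.2^2) / (2*9.81) = 2.3043 m


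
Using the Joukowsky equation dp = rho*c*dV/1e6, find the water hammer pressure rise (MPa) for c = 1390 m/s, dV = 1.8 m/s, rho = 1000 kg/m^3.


dp = 1000 * 1390 * 1.8 / 1e6 = 2.5020 MPa


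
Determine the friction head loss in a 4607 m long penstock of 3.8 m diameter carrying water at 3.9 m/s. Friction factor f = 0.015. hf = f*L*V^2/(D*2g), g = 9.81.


hf = 0.015 * 4607 * 3.9^2 / (3.8 * 2 * 9.81) = 14.0980 m


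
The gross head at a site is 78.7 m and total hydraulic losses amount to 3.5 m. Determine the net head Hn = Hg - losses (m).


Hn = 78.7 - 3.5 = 75.2000 m


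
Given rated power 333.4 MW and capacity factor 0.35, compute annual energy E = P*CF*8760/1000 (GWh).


E = 333.4 * 0.35 * 8760 / 1000 = 1022.2044 GWh


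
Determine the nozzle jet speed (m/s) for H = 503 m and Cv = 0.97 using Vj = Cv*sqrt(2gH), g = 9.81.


Vj = 0.97 * sqrt(2*9.81*503) = 96.3619 m/s


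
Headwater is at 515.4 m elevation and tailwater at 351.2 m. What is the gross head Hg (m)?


Hg = 515.4 - 351.2 = 164.2000 m


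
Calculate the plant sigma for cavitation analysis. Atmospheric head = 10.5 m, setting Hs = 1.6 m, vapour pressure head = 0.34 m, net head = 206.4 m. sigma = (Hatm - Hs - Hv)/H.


sigma = (10.5 - 1.6 - 0.34) / 206.4 = 0.0415


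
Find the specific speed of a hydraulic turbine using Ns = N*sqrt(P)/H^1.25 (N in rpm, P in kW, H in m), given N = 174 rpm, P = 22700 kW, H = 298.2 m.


Ns = 174 * 22700^0.5 / 298.2^1.25 = 21.1557


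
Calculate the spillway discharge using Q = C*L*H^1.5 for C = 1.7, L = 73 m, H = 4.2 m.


Q = 1.7 * 73 * 4.2^1.5 = 1068.1831 m^3/s


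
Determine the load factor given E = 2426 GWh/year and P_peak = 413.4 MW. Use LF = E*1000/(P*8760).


LF = 2426 * 1000 / (413.4 * 8760) = 0.6699


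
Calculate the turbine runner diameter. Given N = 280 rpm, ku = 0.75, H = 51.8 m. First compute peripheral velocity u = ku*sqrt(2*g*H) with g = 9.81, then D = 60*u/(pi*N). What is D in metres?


u = 0.75 * sqrt(2*9.81*51.8) = 23.9098 m/s
D = 60 * 23.9098 / (pi * 280) = 1.6309 m


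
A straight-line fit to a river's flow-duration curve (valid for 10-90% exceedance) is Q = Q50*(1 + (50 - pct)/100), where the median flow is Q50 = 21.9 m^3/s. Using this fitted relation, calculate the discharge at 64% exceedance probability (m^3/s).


Q = 21.9 * (1 + (50 - 64)/100) = 18.8340 m^3/s


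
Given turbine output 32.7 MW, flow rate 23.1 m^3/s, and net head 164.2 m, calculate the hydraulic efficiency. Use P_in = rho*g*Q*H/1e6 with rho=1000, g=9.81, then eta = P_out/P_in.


P_in = 1000 * 9.81 * 23.1 * 164.2 / 1e6 = 37.2095 MW
eta = 32.7 / 37.2095 = 0.8788


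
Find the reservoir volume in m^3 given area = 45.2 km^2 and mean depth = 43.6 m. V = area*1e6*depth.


V = 45.2 * 1e6 * 43.6 = 1.9707e+09 m^3


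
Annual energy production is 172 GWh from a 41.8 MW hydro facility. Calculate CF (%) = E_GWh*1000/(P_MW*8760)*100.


CF = 172 * 1000 / (41.8 * 8760) * 100 = 46.9730 %


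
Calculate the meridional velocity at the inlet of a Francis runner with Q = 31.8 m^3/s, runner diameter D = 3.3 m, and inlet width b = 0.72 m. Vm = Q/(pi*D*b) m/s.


Vm = 31.8 / (pi * 3.3 * 0.72) = 4.2602 m/s


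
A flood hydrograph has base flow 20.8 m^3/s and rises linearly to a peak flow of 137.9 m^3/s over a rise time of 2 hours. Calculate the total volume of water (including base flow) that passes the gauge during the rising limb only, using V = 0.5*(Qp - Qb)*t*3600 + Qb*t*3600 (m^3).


V = 0.5*(137.9 - 20.8)*2*3600 + 20.8*2*3600 = 571320.0000 m^3


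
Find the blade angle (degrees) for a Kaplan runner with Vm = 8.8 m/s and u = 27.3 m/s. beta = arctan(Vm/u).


beta = arctan(8.8 / 27.3) = 17.8664 degrees


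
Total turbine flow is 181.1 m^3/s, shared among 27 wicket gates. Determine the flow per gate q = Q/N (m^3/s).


q = 181.1 / 27 = 6.7074 m^3/s


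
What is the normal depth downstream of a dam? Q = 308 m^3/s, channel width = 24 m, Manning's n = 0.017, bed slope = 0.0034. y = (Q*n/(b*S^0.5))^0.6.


y = (308 * 0.017 / (24 * 0.0034^0.5))^0.6 = 2.2071 m
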